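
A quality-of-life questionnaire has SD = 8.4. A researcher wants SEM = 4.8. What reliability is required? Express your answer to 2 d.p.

r = 1 − (SEM / SD)² = 1 − (4.8000 / 8.4)² ≈ 1 − 0.3265 ≈ 0.6735

0.67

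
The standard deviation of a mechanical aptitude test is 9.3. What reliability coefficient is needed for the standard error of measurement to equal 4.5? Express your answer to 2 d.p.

0.77

r = 1 − (SEM / SD)² = 1 − (4.50000 / 9.3)² ≈ 1 − 0.23413 ≈ 0.76587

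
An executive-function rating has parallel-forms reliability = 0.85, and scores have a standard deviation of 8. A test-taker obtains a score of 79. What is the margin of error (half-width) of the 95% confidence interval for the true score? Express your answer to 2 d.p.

SEM = 8.0000 · √(1 − 0.8500) = 8.0000 · √0.1500 ≈ 8.0000 · 0.3873 ≈ 3.0984
Half-width = 1.96·3.0984 ≈ 6.0728

6.07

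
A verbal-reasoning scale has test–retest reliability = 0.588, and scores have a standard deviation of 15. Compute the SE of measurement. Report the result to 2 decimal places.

The standard error of measurement is 15.0000·√(1 − 0.5880) ≃ 15.0000·0.6419 ≃ 9.6281.

9.63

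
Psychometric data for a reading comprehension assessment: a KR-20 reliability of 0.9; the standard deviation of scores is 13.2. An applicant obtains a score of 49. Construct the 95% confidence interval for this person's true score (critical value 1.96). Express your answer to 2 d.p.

[40.82, 57.18]

SEM = 13.200·√(1 − 0.900) ≃ 4.174
Margin = 1.96 · 4.174 ≃ 8.181
Interval: (40.819, 57.181)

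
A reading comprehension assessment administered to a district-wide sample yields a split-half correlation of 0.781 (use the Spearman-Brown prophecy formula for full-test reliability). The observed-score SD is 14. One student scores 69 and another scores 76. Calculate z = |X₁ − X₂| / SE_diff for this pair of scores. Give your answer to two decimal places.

Spearman-Brown: r = 2(0.781) / (1 + 0.781) = 1.56200 / 1.78100 ≃ 0.87704
SEM = 14.00000 · √(1 − 0.87704) = 14.00000 · √0.12296 ≃ 14.00000 · 0.35066 ≃ 4.90928
Standard error of the difference = 4.90928·√2 ≃ 6.94278
z = |69 − 76| / 6.94278 = 7 / 6.94278 ≃ 1.00824

1.01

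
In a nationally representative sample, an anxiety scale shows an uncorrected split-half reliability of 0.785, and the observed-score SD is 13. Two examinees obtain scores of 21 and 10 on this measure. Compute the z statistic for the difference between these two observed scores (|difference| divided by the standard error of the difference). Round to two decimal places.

1.72

Spearman-Brown: r = 2(0.785) / (1 + 0.785) = 1.5700 / 1.7850 ≈ 0.8796
The standard error of measurement is 13.0000×√(1 − 0.8796) ≈ 13.0000×0.3471 ≈ 4.5117.
SE_diff = √2 × SEM ≈ 6.3806
z = 11 / 6.3806 ≈ 1.7240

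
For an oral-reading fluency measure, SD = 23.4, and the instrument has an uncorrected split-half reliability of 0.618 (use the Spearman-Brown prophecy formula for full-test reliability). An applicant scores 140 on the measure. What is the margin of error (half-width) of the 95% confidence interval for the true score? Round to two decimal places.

Full-length reliability (Spearman-Brown) = 2(0.618)/(1+0.618) ≈ 0.7639
The standard error of measurement is 23.4000×√(1 − 0.7639) ≈ 23.4000×0.4859 ≈ 11.3699.
Margin = 1.96 × 11.3699 ≈ 22.2851

22.29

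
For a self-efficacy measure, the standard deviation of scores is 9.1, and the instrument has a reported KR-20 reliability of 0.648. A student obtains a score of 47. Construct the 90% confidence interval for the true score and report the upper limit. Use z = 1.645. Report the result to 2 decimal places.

SEM = 9.10000 × √(1 − 0.64800) = 9.10000 × √0.35200 ≃ 9.10000 × 0.59330 ≃ 5.39899
Margin = 1.645 × 5.39899 ≃ 8.88134
Upper bound: 47 + 8.88134 = 55.88134

55.88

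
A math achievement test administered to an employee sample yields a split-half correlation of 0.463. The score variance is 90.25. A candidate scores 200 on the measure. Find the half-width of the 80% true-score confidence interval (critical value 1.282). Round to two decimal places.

7.38

σ = 90.25^(1/2) = 9.5000
r_full = 2·0.463 / (1 + 0.463) ≈ 0.6329
SEM = 9.5000*√(1 − 0.6329) ≈ 5.7556
Half-width = 1.282*5.7556 ≈ 7.3786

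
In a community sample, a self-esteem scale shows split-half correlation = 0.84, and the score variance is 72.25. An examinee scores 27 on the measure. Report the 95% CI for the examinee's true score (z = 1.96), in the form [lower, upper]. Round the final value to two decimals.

SD = √72.25 ≃ 8.500
r_full = 2·0.84 / (1 + 0.84) ≃ 0.913
SEM = 8.500 * √(1 − 0.913) = 8.500 * √0.087 ≃ 8.500 * 0.295 ≃ 2.507
Margin = 1.96 * 2.507 ≃ 4.913
95% CI: 27 ± 4.913 = [22.087, 31.913]

[22.09, 31.91]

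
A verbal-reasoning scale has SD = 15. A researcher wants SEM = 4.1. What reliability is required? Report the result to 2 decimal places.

r = 1 − (SEM / SD)² = 1 − (4.1000 / 15)² ≈ 1 − 0.0747 ≈ 0.9253

0.93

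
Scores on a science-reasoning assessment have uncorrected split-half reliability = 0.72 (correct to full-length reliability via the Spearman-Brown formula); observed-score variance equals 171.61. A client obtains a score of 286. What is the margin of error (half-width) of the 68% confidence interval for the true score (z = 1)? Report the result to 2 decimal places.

SD = √171.61 ≈ 13.100
r_full = 2·0.72 / (1 + 0.72) ≈ 0.837
SEM = 13.100 * √(1 − 0.837) = 13.100 * √0.163 ≈ 13.100 * 0.403 ≈ 5.286
1 * SEM ≈ 5.286

5.29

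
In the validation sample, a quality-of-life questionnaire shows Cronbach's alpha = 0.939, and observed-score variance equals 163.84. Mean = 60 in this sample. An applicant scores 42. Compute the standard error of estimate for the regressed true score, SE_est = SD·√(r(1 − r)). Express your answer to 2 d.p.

3.06

SD = √163.84 = 12.800
SE_est = SD · √(r(1 − r)) = 12.800 · √0.057 ≈ 12.800 · 0.239 ≈ 3.063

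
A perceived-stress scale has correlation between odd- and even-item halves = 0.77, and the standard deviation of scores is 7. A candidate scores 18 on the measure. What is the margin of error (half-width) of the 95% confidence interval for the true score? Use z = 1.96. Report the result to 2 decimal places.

4.95

r_full = 2·0.77 / (1 + 0.77) ≃ 0.8701
SEM = 7.0000×√(1 − 0.8701) ≃ 2.5233
1.96 × SEM ≃ 4.9457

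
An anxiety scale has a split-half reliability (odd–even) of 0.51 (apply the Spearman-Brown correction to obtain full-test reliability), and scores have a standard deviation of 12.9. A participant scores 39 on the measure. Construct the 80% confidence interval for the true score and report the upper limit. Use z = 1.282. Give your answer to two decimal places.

48.42

Spearman-Brown: r = 2(0.51) / (1 + 0.51) = 1.020 / 1.510 ≃ 0.675
SEM = 12.900*√(1 − 0.675) ≃ 7.349
Half-width = 1.282*7.349 ≃ 9.421
Upper bound: 39 + 9.421 = 48.421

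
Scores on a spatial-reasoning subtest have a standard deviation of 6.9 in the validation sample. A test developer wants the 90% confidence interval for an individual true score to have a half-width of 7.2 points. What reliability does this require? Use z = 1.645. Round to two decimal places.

Required SEM = 7.2 / 1.645 ≃ 4.377
Required reliability = 1 − (SEM/SD)² = 1 − 0.402 ≃ 0.598

0.60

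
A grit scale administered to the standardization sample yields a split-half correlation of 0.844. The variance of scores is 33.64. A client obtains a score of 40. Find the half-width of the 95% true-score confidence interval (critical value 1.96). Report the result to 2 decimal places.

3.31

SD = √33.64 ≃ 5.800
Spearman-Brown: r = 2(0.844) / (1 + 0.844) = 1.688 / 1.844 ≃ 0.915
SEM = 5.800·√(1 − 0.915) ≃ 1.687
1.96 · SEM ≃ 3.306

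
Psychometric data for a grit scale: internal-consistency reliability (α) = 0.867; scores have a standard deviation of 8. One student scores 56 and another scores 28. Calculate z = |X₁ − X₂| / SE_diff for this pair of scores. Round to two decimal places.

6.79

SEM = 8.0000*√(1 − 0.8670) ≈ 2.9175
SE_diff = √2 * SEM ≈ 4.1260
z = |56 − 28| / 4.1260 = 28 / 4.1260 ≈ 6.7862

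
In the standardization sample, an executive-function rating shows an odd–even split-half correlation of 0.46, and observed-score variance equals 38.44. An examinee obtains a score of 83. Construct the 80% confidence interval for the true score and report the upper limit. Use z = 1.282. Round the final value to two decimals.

87.83

SD = √38.44 ≃ 6.20000
Spearman-Brown: r = 2(0.46) / (1 + 0.46) = 0.92000 / 1.46000 ≃ 0.63014
The standard error of measurement is 6.20000·√(1 − 0.63014) ≃ 6.20000·0.60816 ≃ 3.77061.
1.282 · SEM ≃ 4.83393
Upper bound: 83 + 4.83393 = 87.83393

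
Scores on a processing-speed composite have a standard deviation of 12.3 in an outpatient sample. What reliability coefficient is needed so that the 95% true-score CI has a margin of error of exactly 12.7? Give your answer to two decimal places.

0.72

Required SEM = 12.7 / 1.96 ≈ 6.47959
Required reliability = 1 − (SEM/SD)² = 1 − 0.27751 ≈ 0.72249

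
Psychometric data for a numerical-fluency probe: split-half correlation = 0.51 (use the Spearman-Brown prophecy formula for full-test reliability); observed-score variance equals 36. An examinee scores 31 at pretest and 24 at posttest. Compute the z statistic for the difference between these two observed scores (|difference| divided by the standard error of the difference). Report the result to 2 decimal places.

1.45

σ = 36^(1/2) = 6.0000
r_full = 2·0.51 / (1 + 0.51) ≈ 0.6755
The standard error of measurement is 6.0000×√(1 − 0.6755) ≈ 6.0000×0.5697 ≈ 3.4179.
SE_diff = √2 × SEM ≈ 4.8337
z = 7 / 4.8337 ≈ 1.4482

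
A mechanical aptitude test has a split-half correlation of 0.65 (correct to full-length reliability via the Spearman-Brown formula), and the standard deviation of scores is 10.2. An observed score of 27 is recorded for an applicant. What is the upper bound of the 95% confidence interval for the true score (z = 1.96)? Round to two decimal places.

r_full = 2·0.65 / (1 + 0.65) ≃ 0.7879
The standard error of measurement is 10.2000·√(1 − 0.7879) ≃ 10.2000·0.4606 ≃ 4.6978.
1.96 · SEM ≃ 9.2076
Upper bound: 27 + 9.2076 = 36.2076

36.21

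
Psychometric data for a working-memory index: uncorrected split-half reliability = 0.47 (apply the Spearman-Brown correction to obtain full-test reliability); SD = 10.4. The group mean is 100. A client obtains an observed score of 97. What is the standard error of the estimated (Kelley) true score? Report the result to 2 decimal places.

4.99

Spearman-Brown: r = 2(0.47) / (1 + 0.47) = 0.940 / 1.470 ≈ 0.639
SE_est = SD × √(r(1 − r)) = 10.400 × √0.231 ≈ 10.400 × 0.480 ≈ 4.994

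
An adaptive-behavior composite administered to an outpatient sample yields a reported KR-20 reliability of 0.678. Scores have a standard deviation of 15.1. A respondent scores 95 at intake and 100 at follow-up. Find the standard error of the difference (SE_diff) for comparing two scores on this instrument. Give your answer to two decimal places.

12.12

SEM = 15.1000 · √(1 − 0.6780) = 15.1000 · √0.3220 ≈ 15.1000 · 0.5675 ≈ 8.5685
Standard error of the difference = 8.5685·√2 ≈ 12.1177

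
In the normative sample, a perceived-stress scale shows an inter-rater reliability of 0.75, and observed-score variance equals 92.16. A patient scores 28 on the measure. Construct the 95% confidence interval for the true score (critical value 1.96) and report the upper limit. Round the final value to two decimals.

SD = √92.16 ≈ 9.600
SEM = 9.600 * √(1 − 0.750) = 9.600 * √0.250 ≈ 9.600 * 0.500 ≈ 4.800
Margin = 1.96 * 4.800 ≈ 9.408
Upper bound: 28 + 9.408 = 37.408

37.41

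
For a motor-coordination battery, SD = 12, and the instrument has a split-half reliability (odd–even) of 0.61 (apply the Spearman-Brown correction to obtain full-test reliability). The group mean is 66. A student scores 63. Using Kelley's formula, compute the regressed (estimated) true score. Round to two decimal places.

63.73

Full-length reliability (Spearman-Brown) = 2(0.61)/(1+0.61) ≈ 0.75776
T̂ = 0.75776(63) + 0.24224(66) ≈ 63.72671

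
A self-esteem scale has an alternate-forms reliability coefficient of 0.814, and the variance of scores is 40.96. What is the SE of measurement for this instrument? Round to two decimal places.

σ = 40.96^(1/2) = 6.400
SEM = 6.400 × √(1 − 0.814) = 6.400 × √0.186 ≈ 6.400 × 0.431 ≈ 2.760

2.76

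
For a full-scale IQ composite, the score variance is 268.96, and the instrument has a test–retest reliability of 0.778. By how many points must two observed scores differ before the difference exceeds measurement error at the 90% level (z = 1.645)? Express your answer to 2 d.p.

17.98

SD = √268.96 ≈ 16.4000
SEM = 16.4000 * √(1 − 0.7780) = 16.4000 * √0.2220 ≈ 16.4000 * 0.4712 ≈ 7.7272
SE_diff = √2 * SEM ≈ 10.9279
Minimum reliable difference = 1.645 * SE_diff ≈ 1.645 * 10.9279 ≈ 17.9763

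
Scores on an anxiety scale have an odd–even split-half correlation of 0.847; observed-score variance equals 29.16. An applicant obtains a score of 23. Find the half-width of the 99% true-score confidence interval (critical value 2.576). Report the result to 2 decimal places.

SD = √29.16 = 5.40000
Spearman-Brown: r = 2(0.847) / (1 + 0.847) = 1.69400 / 1.84700 ≈ 0.91716
SEM = 5.40000 × √(1 − 0.91716) = 5.40000 × √0.08284 ≈ 5.40000 × 0.28781 ≈ 1.55420
Margin = 2.576 × 1.55420 ≈ 4.00361

4.00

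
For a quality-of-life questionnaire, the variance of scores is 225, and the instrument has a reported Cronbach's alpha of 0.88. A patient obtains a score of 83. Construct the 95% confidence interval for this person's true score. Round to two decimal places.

σ = 225^(1/2) = 15.0000
SEM = 15.0000 · √(1 − 0.8800) = 15.0000 · √0.1200 ≈ 15.0000 · 0.3464 ≈ 5.1962
1.96 · SEM ≈ 10.1845
Interval: (72.8155, 93.1845)

[72.82, 93.18]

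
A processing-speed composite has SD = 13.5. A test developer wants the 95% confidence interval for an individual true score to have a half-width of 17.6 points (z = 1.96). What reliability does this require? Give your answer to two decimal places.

0.56

SEM needed = half-width / z = 17.6/1.96 ≈ 8.9796
Required reliability = 1 − (SEM/SD)² = 1 − 0.4424 ≈ 0.5576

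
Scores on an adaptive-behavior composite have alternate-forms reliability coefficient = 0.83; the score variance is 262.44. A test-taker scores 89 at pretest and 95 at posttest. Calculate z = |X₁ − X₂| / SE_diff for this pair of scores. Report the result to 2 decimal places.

σ = 262.44^(1/2) = 16.200
SEM = 16.200*√(1 − 0.830) ≈ 6.679
SE_diff = √2 * SEM ≈ 9.446
z = |89 − 95| / 9.446 = 6 / 9.446 ≈ 0.635

0.64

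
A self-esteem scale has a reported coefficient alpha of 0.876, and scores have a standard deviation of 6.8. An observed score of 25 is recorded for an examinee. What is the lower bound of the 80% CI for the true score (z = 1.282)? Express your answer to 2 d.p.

The standard error of measurement is 6.800×√(1 − 0.876) ≈ 6.800×0.352 ≈ 2.395.
1.282 × SEM ≈ 3.070
Lower bound: 25 − 3.070 = 21.930

21.93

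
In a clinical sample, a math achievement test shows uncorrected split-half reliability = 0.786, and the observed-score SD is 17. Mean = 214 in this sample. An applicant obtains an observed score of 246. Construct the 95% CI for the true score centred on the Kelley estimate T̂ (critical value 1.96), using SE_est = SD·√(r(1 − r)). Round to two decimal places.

r_full = 2·0.786 / (1 + 0.786) ≈ 0.8802
T̂ = r·X + (1 − r)·M = 0.8802*246 + 0.1198*214 ≈ 216.5241 + 25.6417 ≈ 242.1657
SE_est = 17.0000*√(0.8802*0.1198) ≈ 5.5208
95% CI: 242.1657 ± 10.8207 ≈ (231.3450, 252.9865)

[231.35, 252.99]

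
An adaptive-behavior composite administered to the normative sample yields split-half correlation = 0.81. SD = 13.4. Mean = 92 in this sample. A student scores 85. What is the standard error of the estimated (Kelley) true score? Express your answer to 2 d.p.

4.11

Full-length reliability (Spearman-Brown) = 2(0.81)/(1+0.81) ≈ 0.89503
SE_est = 13.40000·√[r(1 − r)] ≈ 4.10734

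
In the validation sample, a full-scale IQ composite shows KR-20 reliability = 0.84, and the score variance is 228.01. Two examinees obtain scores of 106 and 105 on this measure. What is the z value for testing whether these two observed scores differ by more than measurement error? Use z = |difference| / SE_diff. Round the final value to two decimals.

SD = √228.01 ≈ 15.100
SEM = 15.100 · √(1 − 0.840) = 15.100 · √0.160 ≈ 15.100 · 0.400 ≈ 6.040
SE_diff = √2 · SEM ≈ 8.542
z = 1 / 8.542 ≈ 0.117

0.12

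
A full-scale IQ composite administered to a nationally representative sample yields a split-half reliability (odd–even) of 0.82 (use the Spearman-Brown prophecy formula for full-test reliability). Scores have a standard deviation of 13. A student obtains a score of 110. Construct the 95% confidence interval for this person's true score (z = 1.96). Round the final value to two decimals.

[101.99, 118.01]

Spearman-Brown: r = 2(0.82) / (1 + 0.82) = 1.640 / 1.820 ≈ 0.901
The standard error of measurement is 13.000·√(1 − 0.901) ≈ 13.000·0.314 ≈ 4.088.
Half-width = 1.96·4.088 ≈ 8.013
Interval: (101.987, 118.013)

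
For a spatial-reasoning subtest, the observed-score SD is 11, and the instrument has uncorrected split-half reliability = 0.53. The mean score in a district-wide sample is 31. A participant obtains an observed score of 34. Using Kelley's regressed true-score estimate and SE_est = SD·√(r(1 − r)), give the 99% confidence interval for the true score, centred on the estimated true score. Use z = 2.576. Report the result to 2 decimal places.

[20.01, 46.15]

Spearman-Brown: r = 2(0.53) / (1 + 0.53) = 1.0600 / 1.5300 ≈ 0.6928
T̂ = 0.6928(34) + 0.3072(31) ≈ 33.0784
SE_est = SD × √(r(1 − r)) = 11.0000 × √0.2128 ≈ 11.0000 × 0.4613 ≈ 5.0746
CI = 33.0784 ± 2.576 × 5.0746 → [20.0062, 46.1506]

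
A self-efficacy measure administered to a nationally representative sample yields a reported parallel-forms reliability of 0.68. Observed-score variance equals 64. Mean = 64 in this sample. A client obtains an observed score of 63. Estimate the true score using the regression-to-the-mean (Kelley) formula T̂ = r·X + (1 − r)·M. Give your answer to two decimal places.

Estimated true score = 0.68000×63 + (1 − 0.68000)×64 ≈ 63.32000

63.32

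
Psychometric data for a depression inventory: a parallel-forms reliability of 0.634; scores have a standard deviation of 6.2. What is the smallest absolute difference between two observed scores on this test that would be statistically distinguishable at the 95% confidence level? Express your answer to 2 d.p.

SEM = 6.200 * √(1 − 0.634) = 6.200 * √0.366 ≈ 6.200 * 0.605 ≈ 3.751
SE_diff = √2 * SEM ≈ 5.305
Minimum reliable difference = 1.96 * SE_diff ≈ 1.96 * 5.305 ≈ 10.397

10.40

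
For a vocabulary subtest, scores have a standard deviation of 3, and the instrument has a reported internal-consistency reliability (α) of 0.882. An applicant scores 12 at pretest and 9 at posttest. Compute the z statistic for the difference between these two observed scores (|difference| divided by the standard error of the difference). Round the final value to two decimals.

2.06

The standard error of measurement is 3.000*√(1 − 0.882) ≈ 3.000*0.344 ≈ 1.031.
Standard error of the difference = 1.031·√2 ≈ 1.457
z = |12 − 9| / 1.457 = 3 / 1.457 ≈ 2.058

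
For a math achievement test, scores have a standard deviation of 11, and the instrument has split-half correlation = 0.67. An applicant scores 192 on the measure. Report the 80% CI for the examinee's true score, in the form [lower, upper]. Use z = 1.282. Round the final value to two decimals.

Full-length reliability (Spearman-Brown) = 2(0.67)/(1+0.67) ≃ 0.8024
SEM = 11.0000 * √(1 − 0.8024) = 11.0000 * √0.1976 ≃ 11.0000 * 0.4445 ≃ 4.8898
Half-width = 1.282*4.8898 ≃ 6.2687
CI = 192 ± 6.2687 → [185.7313, 198.2687]

[185.73, 198.27]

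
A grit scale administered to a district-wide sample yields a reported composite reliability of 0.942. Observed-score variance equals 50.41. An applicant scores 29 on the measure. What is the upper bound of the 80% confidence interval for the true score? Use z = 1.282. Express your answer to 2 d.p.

σ = 50.41^(1/2) = 7.1000
SEM = 7.1000 · √(1 − 0.9420) = 7.1000 · √0.0580 ≈ 7.1000 · 0.2408 ≈ 1.7099
1.282 · SEM ≈ 2.1921
Upper limit = 29 + 2.1921 ≈ 31.1921

31.19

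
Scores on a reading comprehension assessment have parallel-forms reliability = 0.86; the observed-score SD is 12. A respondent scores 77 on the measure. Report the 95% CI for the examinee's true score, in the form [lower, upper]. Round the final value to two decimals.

[68.20, 85.80]

The standard error of measurement is 12.0000*√(1 − 0.8600) ≈ 12.0000*0.3742 ≈ 4.4900.
Margin = 1.96 * 4.4900 ≈ 8.8004
Interval: (68.1996, 85.8004)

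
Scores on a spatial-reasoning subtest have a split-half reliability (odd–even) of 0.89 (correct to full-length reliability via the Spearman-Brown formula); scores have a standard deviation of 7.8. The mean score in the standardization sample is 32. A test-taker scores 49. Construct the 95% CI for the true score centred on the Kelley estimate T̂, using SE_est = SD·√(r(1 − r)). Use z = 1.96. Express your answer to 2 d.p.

Full-length reliability (Spearman-Brown) = 2(0.89)/(1+0.89) ≈ 0.942
T̂ = 0.942(49) + 0.058(32) ≈ 48.011
SE_est = 7.800×√(0.942×0.058) ≈ 1.826
95% CI: 48.011 ± 3.579 ≈ (44.431, 51.590)

[44.43, 51.59]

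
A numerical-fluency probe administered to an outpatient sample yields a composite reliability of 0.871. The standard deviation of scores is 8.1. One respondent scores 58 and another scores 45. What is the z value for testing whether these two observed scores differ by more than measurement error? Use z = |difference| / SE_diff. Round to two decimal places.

SEM = 8.100 × √(1 − 0.871) = 8.100 × √0.129 ≈ 8.100 × 0.359 ≈ 2.909
SE_diff = √2 × SEM ≈ 4.114
z = |58 − 45| / 4.114 = 13 / 4.114 ≈ 3.160

3.16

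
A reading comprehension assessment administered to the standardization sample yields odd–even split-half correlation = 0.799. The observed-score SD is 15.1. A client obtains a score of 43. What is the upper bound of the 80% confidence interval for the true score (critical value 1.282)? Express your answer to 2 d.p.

49.47

r_full = 2·0.799 / (1 + 0.799) ≈ 0.8883
SEM = 15.1000 · √(1 − 0.8883) = 15.1000 · √0.1117 ≈ 15.1000 · 0.3343 ≈ 5.0473
Half-width = 1.282·5.0473 ≈ 6.4706
Upper limit = 43 + 6.4706 ≈ 49.4706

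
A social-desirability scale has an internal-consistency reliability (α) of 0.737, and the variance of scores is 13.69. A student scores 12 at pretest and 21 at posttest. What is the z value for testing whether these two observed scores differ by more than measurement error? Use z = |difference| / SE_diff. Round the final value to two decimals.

SD = √13.69 = 3.700
The standard error of measurement is 3.700*√(1 − 0.737) ≈ 3.700*0.513 ≈ 1.897.
SE_diff = SEM * √2 ≈ 1.897 * 1.414 ≈ 2.683
z = |12 − 21| / 2.683 = 9 / 2.683 ≈ 3.354

3.35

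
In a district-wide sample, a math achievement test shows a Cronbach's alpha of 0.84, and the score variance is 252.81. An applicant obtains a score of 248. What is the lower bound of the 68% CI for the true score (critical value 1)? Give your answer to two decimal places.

SD = √252.81 ≃ 15.90000
The standard error of measurement is 15.90000×√(1 − 0.84000) ≃ 15.90000×0.40000 ≃ 6.36000.
1 × SEM ≃ 6.36000
Lower bound: 248 − 6.36000 = 241.64000

241.64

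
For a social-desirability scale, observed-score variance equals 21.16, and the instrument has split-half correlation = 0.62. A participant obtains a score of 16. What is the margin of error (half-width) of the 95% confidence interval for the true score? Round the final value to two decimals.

σ = 21.16^(1/2) = 4.600
r_full = 2·0.62 / (1 + 0.62) ≃ 0.765
SEM = 4.600 * √(1 − 0.765) = 4.600 * √0.235 ≃ 4.600 * 0.484 ≃ 2.228
Margin = 1.96 * 2.228 ≃ 4.367

4.37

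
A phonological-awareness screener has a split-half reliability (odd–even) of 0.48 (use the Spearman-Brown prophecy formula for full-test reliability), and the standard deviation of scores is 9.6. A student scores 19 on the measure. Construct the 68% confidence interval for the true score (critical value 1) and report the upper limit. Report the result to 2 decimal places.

24.69

Spearman-Brown: r = 2(0.48) / (1 + 0.48) = 0.960 / 1.480 ≈ 0.649
The standard error of measurement is 9.600·√(1 − 0.649) ≈ 9.600·0.593 ≈ 5.690.
Margin = 1 · 5.690 ≈ 5.690
Upper bound: 19 + 5.690 = 24.690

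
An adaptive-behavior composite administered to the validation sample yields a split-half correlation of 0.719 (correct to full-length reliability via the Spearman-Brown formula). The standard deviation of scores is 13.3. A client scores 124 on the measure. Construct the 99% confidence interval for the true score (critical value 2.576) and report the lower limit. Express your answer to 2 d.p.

110.15

Full-length reliability (Spearman-Brown) = 2(0.719)/(1+0.719) ≈ 0.83653
The standard error of measurement is 13.30000×√(1 − 0.83653) ≈ 13.30000×0.40431 ≈ 5.37733.
Half-width = 2.576×5.37733 ≈ 13.85201
Lower bound: 124 − 13.85201 = 110.14799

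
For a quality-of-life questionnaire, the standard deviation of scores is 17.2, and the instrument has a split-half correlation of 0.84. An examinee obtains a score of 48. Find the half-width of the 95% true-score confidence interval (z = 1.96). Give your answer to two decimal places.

9.94

r_full = 2·0.84 / (1 + 0.84) ≈ 0.9130
SEM = 17.2000 * √(1 − 0.9130) = 17.2000 * √0.0870 ≈ 17.2000 * 0.2949 ≈ 5.0720
Margin = 1.96 * 5.0720 ≈ 9.9411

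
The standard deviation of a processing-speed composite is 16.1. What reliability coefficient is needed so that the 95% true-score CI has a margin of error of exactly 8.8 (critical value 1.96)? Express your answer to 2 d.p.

Required SEM = 8.8 / 1.96 ≈ 4.4898
r = 1 − (4.4898/16.1)² ≈ 1 − 0.0778 ≈ 0.9222

0.92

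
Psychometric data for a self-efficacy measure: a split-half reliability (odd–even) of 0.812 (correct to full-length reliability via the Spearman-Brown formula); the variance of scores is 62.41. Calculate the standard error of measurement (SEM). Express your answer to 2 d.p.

2.54

SD = √62.41 = 7.90000
Spearman-Brown: r = 2(0.812) / (1 + 0.812) = 1.62400 / 1.81200 ≈ 0.89625
SEM = 7.90000*√(1 − 0.89625) ≈ 2.54464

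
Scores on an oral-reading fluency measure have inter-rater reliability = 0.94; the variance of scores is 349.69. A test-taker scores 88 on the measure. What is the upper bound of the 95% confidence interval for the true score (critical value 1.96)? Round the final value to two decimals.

SD = √349.69 ≈ 18.7000
SEM = 18.7000 * √(1 − 0.9400) = 18.7000 * √0.0600 ≈ 18.7000 * 0.2449 ≈ 4.5805
1.96 * SEM ≈ 8.9779
Upper limit = 88 + 8.9779 ≈ 96.9779

96.98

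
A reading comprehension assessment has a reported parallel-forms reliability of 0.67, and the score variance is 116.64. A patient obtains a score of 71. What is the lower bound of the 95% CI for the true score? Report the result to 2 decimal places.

SD = √116.64 ≈ 10.8000
SEM = 10.8000 * √(1 − 0.6700) = 10.8000 * √0.3300 ≈ 10.8000 * 0.5745 ≈ 6.2041
Half-width = 1.96*6.2041 ≈ 12.1601
Lower bound: 71 − 12.1601 = 58.8399

58.84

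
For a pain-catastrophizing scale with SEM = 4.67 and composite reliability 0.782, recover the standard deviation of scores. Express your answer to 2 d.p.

SD = SEM / √(1 − r) = 4.67 / √0.218 ≈ 4.67 / 0.467 ≈ 10.002

10.00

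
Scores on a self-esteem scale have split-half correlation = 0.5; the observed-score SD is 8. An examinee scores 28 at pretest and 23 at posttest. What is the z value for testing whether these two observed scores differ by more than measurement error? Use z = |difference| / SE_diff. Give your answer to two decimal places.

0.77

r_full = 2·0.5 / (1 + 0.5) ≈ 0.66667
SEM = 8.00000 × √(1 − 0.66667) = 8.00000 × √0.33333 ≈ 8.00000 × 0.57735 ≈ 4.61880
Standard error of the difference = 4.61880·√2 ≈ 6.53197
z = |28 − 23| / 6.53197 = 5 / 6.53197 ≈ 0.76547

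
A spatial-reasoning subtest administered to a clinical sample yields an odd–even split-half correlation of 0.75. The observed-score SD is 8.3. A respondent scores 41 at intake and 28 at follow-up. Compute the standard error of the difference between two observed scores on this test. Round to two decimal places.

Full-length reliability (Spearman-Brown) = 2(0.75)/(1+0.75) ≈ 0.8571
SEM = 8.3000 · √(1 − 0.8571) = 8.3000 · √0.1429 ≈ 8.3000 · 0.3780 ≈ 3.1371
SE_diff = √2 · SEM ≈ 4.4365

4.44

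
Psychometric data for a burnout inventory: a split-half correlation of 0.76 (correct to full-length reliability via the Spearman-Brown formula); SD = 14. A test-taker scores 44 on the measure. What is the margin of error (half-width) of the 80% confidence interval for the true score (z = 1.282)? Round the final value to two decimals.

6.63

Full-length reliability (Spearman-Brown) = 2(0.76)/(1+0.76) ≃ 0.86364
The standard error of measurement is 14.00000×√(1 − 0.86364) ≃ 14.00000×0.36927 ≃ 5.16984.
Half-width = 1.282×5.16984 ≃ 6.62774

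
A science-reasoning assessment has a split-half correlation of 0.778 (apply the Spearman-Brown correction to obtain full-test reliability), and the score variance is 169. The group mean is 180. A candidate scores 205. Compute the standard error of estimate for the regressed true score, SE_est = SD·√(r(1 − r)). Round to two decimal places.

4.30

SD = √169 = 13.000
Full-length reliability (Spearman-Brown) = 2(0.778)/(1+0.778) ≈ 0.875
SE_est = 13.000·√[r(1 − r)] ≈ 4.297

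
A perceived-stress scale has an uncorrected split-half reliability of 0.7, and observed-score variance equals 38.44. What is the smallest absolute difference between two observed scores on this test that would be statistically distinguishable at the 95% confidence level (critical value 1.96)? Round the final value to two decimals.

σ = 38.44^(1/2) = 6.20000
Spearman-Brown: r = 2(0.7) / (1 + 0.7) = 1.40000 / 1.70000 ≈ 0.82353
SEM = 6.20000 × √(1 − 0.82353) = 6.20000 × √0.17647 ≈ 6.20000 × 0.42008 ≈ 2.60452
SE_diff = SEM × √2 ≈ 2.60452 × 1.41421 ≈ 3.68335
Minimum reliable difference = 1.96 × SE_diff ≈ 1.96 × 3.68335 ≈ 7.21936

7.22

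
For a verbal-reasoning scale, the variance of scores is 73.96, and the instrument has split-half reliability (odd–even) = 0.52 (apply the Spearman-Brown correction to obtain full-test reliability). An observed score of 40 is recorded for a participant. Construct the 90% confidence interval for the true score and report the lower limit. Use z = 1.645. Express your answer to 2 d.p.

SD = √73.96 ≈ 8.60000
r_full = 2·0.52 / (1 + 0.52) ≈ 0.68421
The standard error of measurement is 8.60000·√(1 − 0.68421) ≈ 8.60000·0.56195 ≈ 4.83278.
Half-width = 1.645·4.83278 ≈ 7.94993
Lower limit = 40 − 7.94993 ≈ 32.05007

32.05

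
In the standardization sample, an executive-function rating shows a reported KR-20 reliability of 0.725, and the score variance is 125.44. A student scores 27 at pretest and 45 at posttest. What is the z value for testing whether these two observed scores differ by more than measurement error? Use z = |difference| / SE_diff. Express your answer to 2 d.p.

SD = √125.44 ≈ 11.2000
SEM = 11.2000*√(1 − 0.7250) ≈ 5.8733
SE_diff = √2 * SEM ≈ 8.3061
z = |27 − 45| / 8.3061 = 18 / 8.3061 ≈ 2.1671

2.17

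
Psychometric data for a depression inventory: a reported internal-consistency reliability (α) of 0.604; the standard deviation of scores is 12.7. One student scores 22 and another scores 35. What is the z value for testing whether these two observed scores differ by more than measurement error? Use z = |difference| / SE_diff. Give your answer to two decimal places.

1.15

The standard error of measurement is 12.7000·√(1 − 0.6040) ≈ 12.7000·0.6293 ≈ 7.9919.
Standard error of the difference = 7.9919·√2 ≈ 11.3023
z = |22 − 35| / 11.3023 = 13 / 11.3023 ≈ 1.1502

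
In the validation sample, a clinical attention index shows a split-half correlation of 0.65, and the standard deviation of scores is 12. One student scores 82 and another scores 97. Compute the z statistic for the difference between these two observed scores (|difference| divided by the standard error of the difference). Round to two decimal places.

1.92

Full-length reliability (Spearman-Brown) = 2(0.65)/(1+0.65) ≈ 0.788
SEM = 12.000 × √(1 − 0.788) = 12.000 × √0.212 ≈ 12.000 × 0.461 ≈ 5.527
SE_diff = √2 × SEM ≈ 7.816
z = 15 / 7.816 ≈ 1.919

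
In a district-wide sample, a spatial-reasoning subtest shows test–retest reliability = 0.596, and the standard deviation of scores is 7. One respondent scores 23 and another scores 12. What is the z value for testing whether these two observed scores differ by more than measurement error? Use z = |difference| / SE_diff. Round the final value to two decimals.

SEM = 7.00000·√(1 − 0.59600) ≃ 4.44927
SE_diff = SEM · √2 ≃ 4.44927 · 1.41421 ≃ 6.29222
z = |23 − 12| / 6.29222 = 11 / 6.29222 ≃ 1.74819

1.75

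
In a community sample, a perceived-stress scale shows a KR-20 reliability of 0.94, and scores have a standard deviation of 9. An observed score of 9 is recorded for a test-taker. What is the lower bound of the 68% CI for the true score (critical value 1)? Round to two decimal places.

SEM = 9.00000·√(1 − 0.94000) ≈ 2.20454
Half-width = 1·2.20454 ≈ 2.20454
Lower bound: 9 − 2.20454 = 6.79546

6.80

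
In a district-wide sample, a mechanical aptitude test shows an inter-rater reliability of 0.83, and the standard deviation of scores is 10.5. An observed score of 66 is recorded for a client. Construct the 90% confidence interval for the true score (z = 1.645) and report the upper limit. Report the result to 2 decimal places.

SEM = 10.500*√(1 − 0.830) ≈ 4.329
1.645 * SEM ≈ 7.122
Upper limit = 66 + 7.122 ≈ 73.122

73.12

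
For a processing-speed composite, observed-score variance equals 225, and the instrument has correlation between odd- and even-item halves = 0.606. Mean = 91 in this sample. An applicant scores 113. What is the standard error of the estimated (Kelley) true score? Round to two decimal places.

6.45

SD = √225 = 15.00000
Spearman-Brown: r = 2(0.606) / (1 + 0.606) = 1.21200 / 1.60600 ≈ 0.75467
SE_est = SD × √(r(1 − r)) = 15.00000 × √0.18514 ≈ 15.00000 × 0.43028 ≈ 6.45424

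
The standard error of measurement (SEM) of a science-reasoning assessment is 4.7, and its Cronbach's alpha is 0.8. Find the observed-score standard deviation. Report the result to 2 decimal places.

SD = 4.7 / √(1 − 0.8) ≈ 10.5095

10.51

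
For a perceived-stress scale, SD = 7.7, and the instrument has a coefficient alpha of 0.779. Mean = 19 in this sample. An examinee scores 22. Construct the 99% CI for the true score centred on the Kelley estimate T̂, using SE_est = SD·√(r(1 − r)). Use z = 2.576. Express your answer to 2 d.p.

T̂ = r·X + (1 − r)·M = 0.7790·22 + 0.2210·19 = 17.1380 + 4.1990 ≃ 21.3370
SE_est = SD · √(r(1 − r)) = 7.7000 · √0.1722 ≃ 7.7000 · 0.4149 ≃ 3.1949
CI = 21.3370 ± 2.576 · 3.1949 → [13.1070, 29.5670]

[13.11, 29.57]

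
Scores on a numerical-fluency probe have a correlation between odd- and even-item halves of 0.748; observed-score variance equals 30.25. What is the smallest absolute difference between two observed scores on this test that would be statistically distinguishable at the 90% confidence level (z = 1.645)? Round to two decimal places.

4.86

SD = √30.25 ≈ 5.500
Spearman-Brown: r = 2(0.748) / (1 + 0.748) = 1.496 / 1.748 ≈ 0.856
SEM = 5.500 * √(1 − 0.856) = 5.500 * √0.144 ≈ 5.500 * 0.380 ≈ 2.088
SE_diff = √2 * SEM ≈ 2.953
Smallest detectable difference = 1.645*2.953 ≈ 4.858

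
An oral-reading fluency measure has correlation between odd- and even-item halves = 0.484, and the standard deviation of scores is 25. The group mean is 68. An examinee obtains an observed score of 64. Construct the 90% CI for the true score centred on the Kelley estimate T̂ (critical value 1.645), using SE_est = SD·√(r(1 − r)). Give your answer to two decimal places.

Spearman-Brown: r = 2(0.484) / (1 + 0.484) = 0.968 / 1.484 ≃ 0.652
T̂ = 0.652(64) + 0.348(68) ≃ 65.391
SE_est = SD * √(r(1 − r)) = 25.000 * √0.227 ≃ 25.000 * 0.476 ≃ 11.906
90% CI: 65.391 ± 19.585 ≃ (45.805, 84.976)

[45.81, 84.98]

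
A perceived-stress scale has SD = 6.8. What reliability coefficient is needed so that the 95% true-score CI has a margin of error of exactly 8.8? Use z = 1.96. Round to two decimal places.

0.56

Required SEM = 8.8 / 1.96 ≈ 4.490
r = 1 − (4.490/6.8)² ≈ 1 − 0.436 ≈ 0.564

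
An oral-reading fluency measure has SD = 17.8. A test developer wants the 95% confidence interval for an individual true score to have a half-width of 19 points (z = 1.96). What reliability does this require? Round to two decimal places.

0.70

Required SEM = 19 / 1.96 ≈ 9.69388
r = 1 − (9.69388/17.8)² ≈ 1 − 0.29659 ≈ 0.70341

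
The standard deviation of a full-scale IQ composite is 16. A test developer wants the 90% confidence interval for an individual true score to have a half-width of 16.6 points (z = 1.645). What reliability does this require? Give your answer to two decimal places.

SEM needed = half-width / z = 16.6/1.645 ≈ 10.091
r = 1 − (SEM / SD)² = 1 − (10.091 / 16)² ≈ 1 − 0.398 ≈ 0.602

0.60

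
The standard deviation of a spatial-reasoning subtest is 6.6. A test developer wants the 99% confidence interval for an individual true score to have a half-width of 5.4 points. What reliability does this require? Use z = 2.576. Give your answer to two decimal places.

0.90

Required SEM = 5.4 / 2.576 ≈ 2.096
r = 1 − (2.096/6.6)² ≈ 1 − 0.101 ≈ 0.899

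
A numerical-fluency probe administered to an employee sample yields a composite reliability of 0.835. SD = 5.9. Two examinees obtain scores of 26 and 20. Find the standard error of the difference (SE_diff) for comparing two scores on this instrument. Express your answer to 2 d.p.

3.39

SEM = 5.900 * √(1 − 0.835) = 5.900 * √0.165 ≈ 5.900 * 0.406 ≈ 2.397
SE_diff = √2 * SEM ≈ 3.389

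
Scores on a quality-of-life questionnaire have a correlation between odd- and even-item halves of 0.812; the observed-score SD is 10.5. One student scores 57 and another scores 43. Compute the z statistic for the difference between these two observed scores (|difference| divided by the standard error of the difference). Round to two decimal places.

2.93

r_full = 2·0.812 / (1 + 0.812) ≃ 0.896
The standard error of measurement is 10.500·√(1 − 0.896) ≃ 10.500·0.322 ≃ 3.382.
Standard error of the difference = 3.382·√2 ≃ 4.783
z = |57 − 43| / 4.783 = 14 / 4.783 ≃ 2.927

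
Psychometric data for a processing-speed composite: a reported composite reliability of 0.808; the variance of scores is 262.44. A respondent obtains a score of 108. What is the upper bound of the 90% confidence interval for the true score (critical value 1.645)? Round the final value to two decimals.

119.68

SD = √262.44 = 16.200
SEM = 16.200 × √(1 − 0.808) = 16.200 × √0.192 ≃ 16.200 × 0.438 ≃ 7.098
Half-width = 1.645×7.098 ≃ 11.677
Upper bound: 108 + 11.677 = 119.677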